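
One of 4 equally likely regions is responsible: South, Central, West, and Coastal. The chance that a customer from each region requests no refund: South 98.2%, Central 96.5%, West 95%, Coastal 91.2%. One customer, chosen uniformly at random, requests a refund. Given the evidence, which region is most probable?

Taking complements, P(refund | each) = South 0.018, Central 0.035, West 0.05, Coastal 0.088.
Since the prior is uniform, the posterior is proportional to the likelihood:
  South: 0.018
  Central: 0.035
  West: 0.05
  Coastal: 0.088
Normalizing constant = 0.191.
Largest term belongs to Coastal, so Coastal is most probable.

Coastal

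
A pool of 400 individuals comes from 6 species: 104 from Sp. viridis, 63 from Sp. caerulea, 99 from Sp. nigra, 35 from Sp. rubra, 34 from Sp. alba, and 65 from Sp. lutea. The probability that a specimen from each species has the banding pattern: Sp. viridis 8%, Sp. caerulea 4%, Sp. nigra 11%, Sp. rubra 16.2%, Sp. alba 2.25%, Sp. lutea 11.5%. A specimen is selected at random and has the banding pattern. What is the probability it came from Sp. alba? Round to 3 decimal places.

Compute prior × likelihood for every hypothesis:
  Sp. viridis: 0.26 × 0.08 = 0.0208
  Sp. caerulea: 0.1575 × 0.04 = 0.0063
  Sp. nigra: 0.2475 × 0.11 = 0.027225
  Sp. rubra: 0.0875 × 0.162 = 0.014175
  Sp. alba: 0.085 × 0.0225 = 0.0019125
  Sp. lutea: 0.1625 × 0.115 = 0.0186875
Sum = 0.0891.
P(Sp. alba | evidence) = 0.0019125 / 0.0891 ≈ 0.021.

0.021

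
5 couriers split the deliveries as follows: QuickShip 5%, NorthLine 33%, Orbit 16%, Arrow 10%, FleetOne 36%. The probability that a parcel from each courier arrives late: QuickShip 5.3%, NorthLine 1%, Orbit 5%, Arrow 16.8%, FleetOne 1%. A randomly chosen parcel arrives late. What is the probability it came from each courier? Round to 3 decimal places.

Prior × likelihood for each hypothesis:
  QuickShip: 0.05 × 0.053 = 0.00265
  NorthLine: 0.33 × 0.01 = 0.0033
  Orbit: 0.16 × 0.05 = 0.008
  Arrow: 0.1 × 0.168 = 0.0168
  FleetOne: 0.36 × 0.01 = 0.0036
Total = 0.03435.
P(QuickShip | late) = 0.00265/0.03435 ≈ 0.077
P(NorthLine | late) = 0.0033/0.03435 ≈ 0.096
P(Orbit | late) = 0.008/0.03435 ≈ 0.233
P(Arrow | late) = 0.0168/0.03435 ≈ 0.489
P(FleetOne | late) = 0.0036/0.03435 ≈ 0.105
(Check: 0.077+0.096+0.233+0.489+0.105 = 1.000.)

QuickShip 0.077, NorthLine 0.096, Orbit 0.233, Arrow 0.489, FleetOne 0.105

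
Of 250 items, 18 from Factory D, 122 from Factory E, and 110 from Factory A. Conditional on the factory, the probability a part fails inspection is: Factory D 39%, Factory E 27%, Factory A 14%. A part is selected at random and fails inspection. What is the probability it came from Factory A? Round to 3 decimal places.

0.278

Compute prior × likelihood for every hypothesis:
  Factory D: 0.072 × 0.39 = 0.02808
  Factory E: 0.488 × 0.27 = 0.13176
  Factory A: 0.44 × 0.14 = 0.0616
Normalizing constant = 0.22144.
P(Factory A | evidence) = 0.0616 / 0.22144 ≈ 0.278.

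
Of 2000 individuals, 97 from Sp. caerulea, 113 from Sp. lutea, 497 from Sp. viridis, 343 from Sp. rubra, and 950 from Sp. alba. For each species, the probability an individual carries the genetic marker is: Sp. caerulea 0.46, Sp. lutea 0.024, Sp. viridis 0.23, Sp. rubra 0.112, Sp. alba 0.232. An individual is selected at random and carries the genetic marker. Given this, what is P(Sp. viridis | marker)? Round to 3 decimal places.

Unnormalized posteriors (prior × likelihood):
  Sp. caerulea: 0.0485 × 0.46 = 0.02231
  Sp. lutea: 0.0565 × 0.024 = 0.001356
  Sp. viridis: 0.2485 × 0.23 = 0.057155
  Sp. rubra: 0.1715 × 0.112 = 0.019208
  Sp. alba: 0.475 × 0.232 = 0.1102
Total = 0.210229.
P(Sp. viridis | evidence) = 0.057155 / 0.210229 ≈ 0.272.

0.272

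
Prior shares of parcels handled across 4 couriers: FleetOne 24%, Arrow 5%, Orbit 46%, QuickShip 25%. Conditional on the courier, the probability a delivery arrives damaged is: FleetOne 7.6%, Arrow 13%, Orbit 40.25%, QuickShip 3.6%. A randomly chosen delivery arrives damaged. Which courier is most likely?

Orbit

Prior × likelihood for each hypothesis:
  FleetOne: 0.24 × 0.076 = 0.01824
  Arrow: 0.05 × 0.13 = 0.0065
  Orbit: 0.46 × 0.4025 = 0.18515
  QuickShip: 0.25 × 0.036 = 0.009
Normalizing constant = 0.21889.
Largest term belongs to Orbit, so Orbit is most probable.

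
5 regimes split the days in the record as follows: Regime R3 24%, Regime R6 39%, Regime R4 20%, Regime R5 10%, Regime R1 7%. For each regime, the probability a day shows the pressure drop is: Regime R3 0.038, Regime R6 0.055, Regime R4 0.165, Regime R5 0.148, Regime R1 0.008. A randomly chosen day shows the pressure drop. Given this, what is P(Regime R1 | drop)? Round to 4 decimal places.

Unnormalized posteriors (prior × likelihood):
  Regime R3: 0.24 × 0.038 = 0.00912
  Regime R6: 0.39 × 0.055 = 0.02145
  Regime R4: 0.2 × 0.165 = 0.033
  Regime R5: 0.1 × 0.148 = 0.0148
  Regime R1: 0.07 × 0.008 = 0.00056
Normalizing constant = 0.07893.
P(Regime R1 | evidence) = 0.00056 / 0.07893 ≈ 0.0071.

0.0071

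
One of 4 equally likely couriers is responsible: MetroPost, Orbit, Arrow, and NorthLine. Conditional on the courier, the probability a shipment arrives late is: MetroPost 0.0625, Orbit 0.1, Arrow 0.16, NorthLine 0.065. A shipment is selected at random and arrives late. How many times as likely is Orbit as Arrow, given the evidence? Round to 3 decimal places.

Since the prior is uniform, the posterior is proportional to the likelihood:
  MetroPost: 0.0625
  Orbit: 0.1
  Arrow: 0.16
  NorthLine: 0.065
Sum = 0.3875.
The ratio is 0.1 / 0.16 (the normalizer cancels) = 0.625.

0.625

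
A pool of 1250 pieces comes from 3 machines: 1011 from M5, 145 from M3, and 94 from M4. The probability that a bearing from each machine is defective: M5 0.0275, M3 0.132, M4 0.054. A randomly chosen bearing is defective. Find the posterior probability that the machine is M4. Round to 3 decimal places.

0.098

Unnormalized posteriors (prior × likelihood):
  M5: 0.8088 × 0.0275 = 0.022242
  M3: 0.116 × 0.132 = 0.015312
  M4: 0.0752 × 0.054 = 0.0040608
Sum = 0.0416148.
P(M4 | evidence) = 0.0040608 / 0.0416148 ≈ 0.098.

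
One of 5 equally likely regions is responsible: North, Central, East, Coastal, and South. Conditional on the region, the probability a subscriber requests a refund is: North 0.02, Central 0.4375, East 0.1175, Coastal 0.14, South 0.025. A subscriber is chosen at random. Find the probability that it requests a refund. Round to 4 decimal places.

0.1480

With a uniform prior (1/5 each), posterior ∝ likelihood:
  North: 0.02
  Central: 0.4375
  East: 0.1175
  Coastal: 0.14
  South: 0.025
P(refund) = (1/5) × (0.02 + 0.4375 + 0.1175 + 0.14 + 0.025) = 0.74/5 ≈ 0.1480.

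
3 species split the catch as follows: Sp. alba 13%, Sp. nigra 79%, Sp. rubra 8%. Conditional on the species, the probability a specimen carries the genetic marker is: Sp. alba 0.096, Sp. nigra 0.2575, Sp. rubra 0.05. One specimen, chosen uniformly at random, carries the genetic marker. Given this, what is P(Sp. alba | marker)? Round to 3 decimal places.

By Bayes' rule, posterior ∝ prior × likelihood:
  Sp. alba: 0.13 × 0.096 = 0.01248
  Sp. nigra: 0.79 × 0.2575 = 0.203425
  Sp. rubra: 0.08 × 0.05 = 0.004
Normalizing constant = 0.219905.
P(Sp. alba | evidence) = 0.01248 / 0.219905 ≈ 0.057.

0.057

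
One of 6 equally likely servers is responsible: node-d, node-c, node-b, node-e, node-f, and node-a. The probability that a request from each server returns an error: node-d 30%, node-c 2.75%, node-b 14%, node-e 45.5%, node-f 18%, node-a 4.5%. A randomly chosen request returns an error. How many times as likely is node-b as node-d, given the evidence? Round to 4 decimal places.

0.4667

With a uniform prior (1/6 each), posterior ∝ likelihood:
  node-d: 0.3
  node-c: 0.0275
  node-b: 0.14
  node-e: 0.455
  node-f: 0.18
  node-a: 0.045
Total = 1.1475.
The ratio is 0.14 / 0.3 (the normalizer cancels) = 0.4667.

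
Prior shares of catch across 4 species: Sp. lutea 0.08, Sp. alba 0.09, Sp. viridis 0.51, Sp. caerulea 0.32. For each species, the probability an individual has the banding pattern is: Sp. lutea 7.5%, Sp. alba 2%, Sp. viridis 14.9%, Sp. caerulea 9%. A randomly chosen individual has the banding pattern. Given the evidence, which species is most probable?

Prior × likelihood for each hypothesis:
  Sp. lutea: 0.08 × 0.075 = 0.006
  Sp. alba: 0.09 × 0.02 = 0.0018
  Sp. viridis: 0.51 × 0.149 = 0.07599
  Sp. caerulea: 0.32 × 0.09 = 0.0288
Total = 0.11259.
Largest term belongs to Sp. viridis, so Sp. viridis is most probable.

Sp. viridis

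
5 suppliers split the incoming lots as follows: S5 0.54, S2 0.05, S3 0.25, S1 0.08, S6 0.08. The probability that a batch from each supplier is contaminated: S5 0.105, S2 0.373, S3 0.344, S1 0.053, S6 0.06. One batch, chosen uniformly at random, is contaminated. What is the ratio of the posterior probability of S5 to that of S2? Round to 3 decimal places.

Compute prior × likelihood for every hypothesis:
  S5: 0.54 × 0.105 = 0.0567
  S2: 0.05 × 0.373 = 0.01865
  S3: 0.25 × 0.344 = 0.086
  S1: 0.08 × 0.053 = 0.00424
  S6: 0.08 × 0.06 = 0.0048
Normalizing constant = 0.17039.
The ratio is 0.0567 / 0.01865 (the normalizer cancels) = 3.040.

3.040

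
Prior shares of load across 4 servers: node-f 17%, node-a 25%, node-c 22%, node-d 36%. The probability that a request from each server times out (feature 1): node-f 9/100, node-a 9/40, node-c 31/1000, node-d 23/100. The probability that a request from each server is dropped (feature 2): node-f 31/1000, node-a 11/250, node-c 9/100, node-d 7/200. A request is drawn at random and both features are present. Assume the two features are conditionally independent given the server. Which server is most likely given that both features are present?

node-d

Prior × likelihood for each hypothesis:
  node-f: 0.17 × 0.09 × 0.031 = 0.0004743
  node-a: 0.25 × 0.225 × 0.044 = 0.002475
  node-c: 0.22 × 0.031 × 0.09 = 0.0006138
  node-d: 0.36 × 0.23 × 0.035 = 0.002898
Sum = 0.0064611.
Largest term belongs to node-d, so node-d is most probable.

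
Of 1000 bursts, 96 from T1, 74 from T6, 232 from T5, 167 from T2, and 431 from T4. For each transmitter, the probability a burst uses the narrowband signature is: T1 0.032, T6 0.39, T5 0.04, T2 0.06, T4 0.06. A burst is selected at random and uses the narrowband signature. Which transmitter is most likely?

T6

Unnormalized posteriors (prior × likelihood):
  T1: 0.096 × 0.032 = 0.003072
  T6: 0.074 × 0.39 = 0.02886
  T5: 0.232 × 0.04 = 0.00928
  T2: 0.167 × 0.06 = 0.01002
  T4: 0.431 × 0.06 = 0.02586
Total = 0.077092.
Largest term belongs to T6, so T6 is most probable.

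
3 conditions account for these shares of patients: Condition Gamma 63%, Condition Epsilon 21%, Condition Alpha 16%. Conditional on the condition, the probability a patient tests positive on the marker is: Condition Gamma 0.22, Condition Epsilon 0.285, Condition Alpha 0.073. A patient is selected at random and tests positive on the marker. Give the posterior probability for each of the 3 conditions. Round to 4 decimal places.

Compute prior × likelihood for every hypothesis:
  Condition Gamma: 0.63 × 0.22 = 0.1386
  Condition Epsilon: 0.21 × 0.285 = 0.05985
  Condition Alpha: 0.16 × 0.073 = 0.01168
Total = 0.21013.
P(Condition Gamma | marker-positive) = 0.1386/0.21013 ≈ 0.6596
P(Condition Epsilon | marker-positive) = 0.05985/0.21013 ≈ 0.2848
P(Condition Alpha | marker-positive) = 0.01168/0.21013 ≈ 0.0556
(Check: 0.6596+0.2848+0.0556 = 1.0000.)

Condition Gamma 0.6596, Condition Epsilon 0.2848, Condition Alpha 0.0556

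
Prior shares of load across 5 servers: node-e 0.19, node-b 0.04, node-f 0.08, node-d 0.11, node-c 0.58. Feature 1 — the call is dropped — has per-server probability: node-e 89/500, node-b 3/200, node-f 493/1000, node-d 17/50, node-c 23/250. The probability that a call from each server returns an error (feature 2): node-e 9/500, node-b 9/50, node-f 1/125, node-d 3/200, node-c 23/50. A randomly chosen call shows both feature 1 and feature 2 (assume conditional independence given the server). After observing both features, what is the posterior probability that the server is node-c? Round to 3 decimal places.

By Bayes' rule, posterior ∝ prior × likelihood:
  node-e: 0.19 × 0.178 × 0.018 = 0.00060876
  node-b: 0.04 × 0.015 × 0.18 = 0.000108
  node-f: 0.08 × 0.493 × 0.008 = 0.00031552
  node-d: 0.11 × 0.34 × 0.015 = 0.000561
  node-c: 0.58 × 0.092 × 0.46 = 0.0245456
Sum = 0.02613888.
P(node-c | evidence) = 0.0245456 / 0.02613888 ≈ 0.939.

0.939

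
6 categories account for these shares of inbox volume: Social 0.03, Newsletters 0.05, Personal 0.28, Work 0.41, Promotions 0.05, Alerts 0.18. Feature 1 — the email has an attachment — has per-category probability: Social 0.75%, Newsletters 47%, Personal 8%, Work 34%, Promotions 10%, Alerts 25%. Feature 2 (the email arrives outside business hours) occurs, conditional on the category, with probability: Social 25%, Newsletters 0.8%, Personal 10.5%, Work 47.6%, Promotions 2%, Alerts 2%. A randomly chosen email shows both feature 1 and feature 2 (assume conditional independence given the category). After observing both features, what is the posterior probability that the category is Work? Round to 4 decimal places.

Prior × likelihood for each hypothesis:
  Social: 0.03 × 0.0075 × 0.25 = 0.00005625
  Newsletters: 0.05 × 0.47 × 0.008 = 0.000188
  Personal: 0.28 × 0.08 × 0.105 = 0.002352
  Work: 0.41 × 0.34 × 0.476 = 0.0663544
  Promotions: 0.05 × 0.1 × 0.02 = 0.0001
  Alerts: 0.18 × 0.25 × 0.02 = 0.0009
Total = 0.06995065.
P(Work | evidence) = 0.0663544 / 0.06995065 ≈ 0.9486.

0.9486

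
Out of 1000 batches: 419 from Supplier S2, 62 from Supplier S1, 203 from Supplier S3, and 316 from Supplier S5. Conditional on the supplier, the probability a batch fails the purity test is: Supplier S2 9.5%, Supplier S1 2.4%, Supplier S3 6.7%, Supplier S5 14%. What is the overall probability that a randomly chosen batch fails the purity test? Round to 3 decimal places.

Prior × likelihood for each hypothesis:
  Supplier S2: 0.419 × 0.095 = 0.039805
  Supplier S1: 0.062 × 0.024 = 0.001488
  Supplier S3: 0.203 × 0.067 = 0.013601
  Supplier S5: 0.316 × 0.14 = 0.04424
P(off-spec) = 0.039805 + 0.001488 + 0.013601 + 0.04424 = 0.099134 → 0.099.

0.099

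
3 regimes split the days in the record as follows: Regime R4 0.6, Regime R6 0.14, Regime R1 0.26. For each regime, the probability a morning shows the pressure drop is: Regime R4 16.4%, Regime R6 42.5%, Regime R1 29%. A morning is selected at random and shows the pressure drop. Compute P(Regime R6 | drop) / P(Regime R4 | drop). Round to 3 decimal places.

Compute prior × likelihood for every hypothesis:
  Regime R4: 0.6 × 0.164 = 0.0984
  Regime R6: 0.14 × 0.425 = 0.0595
  Regime R1: 0.26 × 0.29 = 0.0754
Total = 0.2333.
The ratio is 0.0595 / 0.0984 (the normalizer cancels) = 0.605.

0.605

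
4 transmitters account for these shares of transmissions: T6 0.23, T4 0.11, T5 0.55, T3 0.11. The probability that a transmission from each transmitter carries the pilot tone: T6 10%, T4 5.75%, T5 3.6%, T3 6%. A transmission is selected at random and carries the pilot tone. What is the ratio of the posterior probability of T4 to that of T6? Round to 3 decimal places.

0.275

Prior × likelihood for each hypothesis:
  T6: 0.23 × 0.1 = 0.023
  T4: 0.11 × 0.0575 = 0.006325
  T5: 0.55 × 0.036 = 0.0198
  T3: 0.11 × 0.06 = 0.0066
Total = 0.055725.
The ratio is 0.006325 / 0.023 (the normalizer cancels) = 0.275.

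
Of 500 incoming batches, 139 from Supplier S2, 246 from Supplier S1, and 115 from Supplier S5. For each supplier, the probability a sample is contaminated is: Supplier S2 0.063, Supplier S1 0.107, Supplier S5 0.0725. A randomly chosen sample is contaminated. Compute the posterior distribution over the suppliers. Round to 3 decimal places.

By Bayes' rule, posterior ∝ prior × likelihood:
  Supplier S2: 0.278 × 0.063 = 0.017514
  Supplier S1: 0.492 × 0.107 = 0.052644
  Supplier S5: 0.23 × 0.0725 = 0.016675
Sum = 0.086833.
P(Supplier S2 | contaminated) = 0.017514/0.086833 ≈ 0.202
P(Supplier S1 | contaminated) = 0.052644/0.086833 ≈ 0.606
P(Supplier S5 | contaminated) = 0.016675/0.086833 ≈ 0.192

Supplier S2 0.202, Supplier S1 0.606, Supplier S5 0.192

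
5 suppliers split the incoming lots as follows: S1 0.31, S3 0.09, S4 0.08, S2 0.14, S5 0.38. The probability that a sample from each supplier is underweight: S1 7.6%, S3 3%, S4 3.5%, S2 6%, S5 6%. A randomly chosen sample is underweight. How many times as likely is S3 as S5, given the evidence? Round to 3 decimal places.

By Bayes' rule, posterior ∝ prior × likelihood:
  S1: 0.31 × 0.076 = 0.02356
  S3: 0.09 × 0.03 = 0.0027
  S4: 0.08 × 0.035 = 0.0028
  S2: 0.14 × 0.06 = 0.0084
  S5: 0.38 × 0.06 = 0.0228
Sum = 0.06026.
The ratio is 0.0027 / 0.0228 (the normalizer cancels) = 0.118.

0.118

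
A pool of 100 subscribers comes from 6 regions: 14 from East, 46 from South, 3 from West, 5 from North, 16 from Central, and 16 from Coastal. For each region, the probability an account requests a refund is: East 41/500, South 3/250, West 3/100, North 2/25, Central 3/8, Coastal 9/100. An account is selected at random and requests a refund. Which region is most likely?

Central

Prior × likelihood for each hypothesis:
  East: 0.14 × 0.082 = 0.01148
  South: 0.46 × 0.012 = 0.00552
  West: 0.03 × 0.03 = 0.0009
  North: 0.05 × 0.08 = 0.004
  Central: 0.16 × 0.375 = 0.06
  Coastal: 0.16 × 0.09 = 0.0144
Total = 0.0963.
Largest term belongs to Central, so Central is most probable.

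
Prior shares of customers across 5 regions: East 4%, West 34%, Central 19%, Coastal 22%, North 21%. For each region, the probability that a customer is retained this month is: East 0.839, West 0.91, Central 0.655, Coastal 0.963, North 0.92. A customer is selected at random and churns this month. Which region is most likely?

Central

Taking complements, P(churn | each) = East 0.161, West 0.09, Central 0.345, Coastal 0.037, North 0.08.
Prior × likelihood for each hypothesis:
  East: 0.04 × 0.161 = 0.00644
  West: 0.34 × 0.09 = 0.0306
  Central: 0.19 × 0.345 = 0.06555
  Coastal: 0.22 × 0.037 = 0.00814
  North: 0.21 × 0.08 = 0.0168
Normalizing constant = 0.12753.
Largest term belongs to Central, so Central is most probable.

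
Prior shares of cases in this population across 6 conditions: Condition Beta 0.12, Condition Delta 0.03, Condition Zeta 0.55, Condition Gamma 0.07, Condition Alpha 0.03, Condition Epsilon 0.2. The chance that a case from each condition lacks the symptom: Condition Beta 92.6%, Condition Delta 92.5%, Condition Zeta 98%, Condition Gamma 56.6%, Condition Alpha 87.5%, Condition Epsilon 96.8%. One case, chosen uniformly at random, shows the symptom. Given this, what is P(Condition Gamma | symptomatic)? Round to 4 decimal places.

Taking complements, P(symptomatic | each) = Condition Beta 0.074, Condition Delta 0.075, Condition Zeta 0.02, Condition Gamma 0.434, Condition Alpha 0.125, Condition Epsilon 0.032.
Unnormalized posteriors (prior × likelihood):
  Condition Beta: 0.12 × 0.074 = 0.00888
  Condition Delta: 0.03 × 0.075 = 0.00225
  Condition Zeta: 0.55 × 0.02 = 0.011
  Condition Gamma: 0.07 × 0.434 = 0.03038
  Condition Alpha: 0.03 × 0.125 = 0.00375
  Condition Epsilon: 0.2 × 0.032 = 0.0064
Total = 0.06266.
P(Condition Gamma | evidence) = 0.03038 / 0.06266 ≈ 0.4848.

0.4848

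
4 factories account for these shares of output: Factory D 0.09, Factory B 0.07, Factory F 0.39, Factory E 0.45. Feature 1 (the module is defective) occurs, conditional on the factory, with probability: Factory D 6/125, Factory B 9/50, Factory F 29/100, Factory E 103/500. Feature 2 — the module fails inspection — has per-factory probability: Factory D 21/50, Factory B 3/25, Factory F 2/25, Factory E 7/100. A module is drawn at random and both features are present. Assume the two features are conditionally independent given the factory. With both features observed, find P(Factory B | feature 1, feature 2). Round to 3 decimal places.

Compute prior × likelihood for every hypothesis:
  Factory D: 0.09 × 0.048 × 0.42 = 0.0018144
  Factory B: 0.07 × 0.18 × 0.12 = 0.001512
  Factory F: 0.39 × 0.29 × 0.08 = 0.009048
  Factory E: 0.45 × 0.206 × 0.07 = 0.006489
Sum = 0.0188634.
P(Factory B | evidence) = 0.001512 / 0.0188634 ≈ 0.080.

0.080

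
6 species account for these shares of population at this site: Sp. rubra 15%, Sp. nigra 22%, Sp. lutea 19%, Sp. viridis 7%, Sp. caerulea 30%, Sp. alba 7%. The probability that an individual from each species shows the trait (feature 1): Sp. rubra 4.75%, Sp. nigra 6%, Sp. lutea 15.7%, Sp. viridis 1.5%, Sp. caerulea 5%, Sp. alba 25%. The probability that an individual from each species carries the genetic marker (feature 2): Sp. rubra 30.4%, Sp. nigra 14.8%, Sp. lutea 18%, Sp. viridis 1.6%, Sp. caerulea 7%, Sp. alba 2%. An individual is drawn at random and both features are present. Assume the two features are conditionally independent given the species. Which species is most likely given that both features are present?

Prior × likelihood for each hypothesis:
  Sp. rubra: 0.15 × 0.0475 × 0.304 = 0.002166
  Sp. nigra: 0.22 × 0.06 × 0.148 = 0.0019536
  Sp. lutea: 0.19 × 0.157 × 0.18 = 0.0053694
  Sp. viridis: 0.07 × 0.015 × 0.016 = 0.0000168
  Sp. caerulea: 0.3 × 0.05 × 0.07 = 0.00105
  Sp. alba: 0.07 × 0.25 × 0.02 = 0.00035
Normalizing constant = 0.0109058.
Largest term belongs to Sp. lutea, so Sp. lutea is most probable.

Sp. lutea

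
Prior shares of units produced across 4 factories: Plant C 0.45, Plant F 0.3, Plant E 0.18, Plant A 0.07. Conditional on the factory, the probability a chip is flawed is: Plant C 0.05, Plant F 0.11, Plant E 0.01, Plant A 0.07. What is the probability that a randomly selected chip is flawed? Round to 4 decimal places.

Compute prior × likelihood for every hypothesis:
  Plant C: 0.45 × 0.05 = 0.0225
  Plant F: 0.3 × 0.11 = 0.033
  Plant E: 0.18 × 0.01 = 0.0018
  Plant A: 0.07 × 0.07 = 0.0049
P(flawed) = 0.0225 + 0.033 + 0.0018 + 0.0049 = 0.0622 → 0.0622.

0.0622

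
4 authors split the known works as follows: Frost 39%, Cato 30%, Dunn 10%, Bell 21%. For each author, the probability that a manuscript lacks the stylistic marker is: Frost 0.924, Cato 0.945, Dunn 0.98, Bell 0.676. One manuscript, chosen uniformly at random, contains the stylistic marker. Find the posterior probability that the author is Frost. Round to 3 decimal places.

0.255

Taking complements, P(marker | each) = Frost 0.076, Cato 0.055, Dunn 0.02, Bell 0.324.
Compute prior × likelihood for every hypothesis:
  Frost: 0.39 × 0.076 = 0.02964
  Cato: 0.3 × 0.055 = 0.0165
  Dunn: 0.1 × 0.02 = 0.002
  Bell: 0.21 × 0.324 = 0.06804
Total = 0.11618.
P(Frost | evidence) = 0.02964 / 0.11618 ≈ 0.255.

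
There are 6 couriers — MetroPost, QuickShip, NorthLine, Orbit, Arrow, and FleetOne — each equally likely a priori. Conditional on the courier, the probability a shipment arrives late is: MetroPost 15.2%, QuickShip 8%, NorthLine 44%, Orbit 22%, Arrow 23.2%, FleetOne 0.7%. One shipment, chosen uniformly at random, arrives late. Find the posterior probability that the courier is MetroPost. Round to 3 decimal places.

Since the prior is uniform, the posterior is proportional to the likelihood:
  MetroPost: 0.152
  QuickShip: 0.08
  NorthLine: 0.44
  Orbit: 0.22
  Arrow: 0.232
  FleetOne: 0.007
Total = 1.131.
P(MetroPost | evidence) = 0.152 / 1.131 ≈ 0.134.

0.134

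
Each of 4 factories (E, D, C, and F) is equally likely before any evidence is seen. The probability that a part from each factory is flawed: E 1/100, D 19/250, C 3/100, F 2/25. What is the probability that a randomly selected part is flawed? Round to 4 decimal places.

0.0490

Since the prior is uniform, the posterior is proportional to the likelihood:
  E: 0.01
  D: 0.076
  C: 0.03
  F: 0.08
P(flawed) = (1/4) × (0.01 + 0.076 + 0.03 + 0.08) = 0.196/4 ≈ 0.0490.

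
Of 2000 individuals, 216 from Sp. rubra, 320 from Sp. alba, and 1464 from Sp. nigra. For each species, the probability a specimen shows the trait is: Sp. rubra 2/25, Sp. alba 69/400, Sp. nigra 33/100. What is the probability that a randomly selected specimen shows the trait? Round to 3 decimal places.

Prior × likelihood for each hypothesis:
  Sp. rubra: 0.108 × 0.08 = 0.00864
  Sp. alba: 0.16 × 0.1725 = 0.0276
  Sp. nigra: 0.732 × 0.33 = 0.24156
P(trait) = 0.00864 + 0.0276 + 0.24156 = 0.2778 → 0.278.

0.278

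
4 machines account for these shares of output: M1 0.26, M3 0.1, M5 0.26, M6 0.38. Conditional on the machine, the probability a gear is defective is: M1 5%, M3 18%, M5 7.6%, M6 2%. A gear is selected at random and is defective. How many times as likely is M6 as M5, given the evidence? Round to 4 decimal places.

Unnormalized posteriors (prior × likelihood):
  M1: 0.26 × 0.05 = 0.013
  M3: 0.1 × 0.18 = 0.018
  M5: 0.26 × 0.076 = 0.01976
  M6: 0.38 × 0.02 = 0.0076
Normalizing constant = 0.05836.
The ratio is 0.0076 / 0.01976 (the normalizer cancels) = 0.3846.

0.3846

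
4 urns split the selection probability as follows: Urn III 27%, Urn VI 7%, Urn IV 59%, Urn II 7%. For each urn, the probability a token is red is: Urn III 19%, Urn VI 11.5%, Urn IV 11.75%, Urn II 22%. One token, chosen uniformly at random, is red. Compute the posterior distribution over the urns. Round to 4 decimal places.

Compute prior × likelihood for every hypothesis:
  Urn III: 0.27 × 0.19 = 0.0513
  Urn VI: 0.07 × 0.115 = 0.00805
  Urn IV: 0.59 × 0.1175 = 0.069325
  Urn II: 0.07 × 0.22 = 0.0154
Normalizing constant = 0.144075.
P(Urn III | red) = 0.0513/0.144075 ≈ 0.3561
P(Urn VI | red) = 0.00805/0.144075 ≈ 0.0559
P(Urn IV | red) = 0.069325/0.144075 ≈ 0.4812
P(Urn II | red) = 0.0154/0.144075 ≈ 0.1069
(Check: 0.3561+0.0559+0.4812+0.1069 = 1.0001.)

Urn III 0.3561, Urn VI 0.0559, Urn IV 0.4812, Urn II 0.1069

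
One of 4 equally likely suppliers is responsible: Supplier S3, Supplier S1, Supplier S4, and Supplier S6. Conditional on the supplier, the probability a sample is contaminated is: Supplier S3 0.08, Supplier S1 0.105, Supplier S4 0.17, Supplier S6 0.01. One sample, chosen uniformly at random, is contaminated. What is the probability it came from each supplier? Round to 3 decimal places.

Supplier S3 0.219, Supplier S1 0.288, Supplier S4 0.466, Supplier S6 0.027

With a uniform prior (1/4 each), posterior ∝ likelihood:
  Supplier S3: 0.08
  Supplier S1: 0.105
  Supplier S4: 0.17
  Supplier S6: 0.01
Sum = 0.365.
P(Supplier S3 | contaminated) = 0.08/0.365 ≈ 0.219
P(Supplier S1 | contaminated) = 0.105/0.365 ≈ 0.288
P(Supplier S4 | contaminated) = 0.17/0.365 ≈ 0.466
P(Supplier S6 | contaminated) = 0.01/0.365 ≈ 0.027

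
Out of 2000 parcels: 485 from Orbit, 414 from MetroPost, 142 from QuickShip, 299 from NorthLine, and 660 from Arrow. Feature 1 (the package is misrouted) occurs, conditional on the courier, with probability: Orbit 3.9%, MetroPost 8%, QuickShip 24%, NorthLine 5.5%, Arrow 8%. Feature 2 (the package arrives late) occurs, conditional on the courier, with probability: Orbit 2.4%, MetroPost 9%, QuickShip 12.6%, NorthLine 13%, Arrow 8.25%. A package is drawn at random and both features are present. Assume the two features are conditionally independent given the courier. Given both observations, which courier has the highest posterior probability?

Prior × likelihood for each hypothesis:
  Orbit: 0.2425 × 0.039 × 0.024 = 0.00022698
  MetroPost: 0.207 × 0.08 × 0.09 = 0.0014904
  QuickShip: 0.071 × 0.24 × 0.126 = 0.00214704
  NorthLine: 0.1495 × 0.055 × 0.13 = 0.001068925
  Arrow: 0.33 × 0.08 × 0.0825 = 0.002178
Normalizing constant = 0.007111345.
Largest term belongs to Arrow, so Arrow is most probable.

Arrow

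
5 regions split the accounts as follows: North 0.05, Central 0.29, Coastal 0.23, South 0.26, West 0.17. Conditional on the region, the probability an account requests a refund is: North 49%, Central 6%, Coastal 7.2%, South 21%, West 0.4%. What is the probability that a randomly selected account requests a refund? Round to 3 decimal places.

0.114

Compute prior × likelihood for every hypothesis:
  North: 0.05 × 0.49 = 0.0245
  Central: 0.29 × 0.06 = 0.0174
  Coastal: 0.23 × 0.072 = 0.01656
  South: 0.26 × 0.21 = 0.0546
  West: 0.17 × 0.004 = 0.00068
P(refund) = 0.0245 + 0.0174 + 0.01656 + 0.0546 + 0.00068 = 0.11374 → 0.114.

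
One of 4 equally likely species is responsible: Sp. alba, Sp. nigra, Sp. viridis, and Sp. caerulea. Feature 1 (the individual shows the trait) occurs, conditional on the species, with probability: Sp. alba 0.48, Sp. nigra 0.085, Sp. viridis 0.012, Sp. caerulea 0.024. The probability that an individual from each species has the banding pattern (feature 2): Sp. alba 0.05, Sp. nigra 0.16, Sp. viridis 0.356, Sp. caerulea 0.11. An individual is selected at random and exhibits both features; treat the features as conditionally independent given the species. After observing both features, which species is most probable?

Sp. alba

With a uniform prior (1/4 each), posterior ∝ likelihood:
  Sp. alba: 0.48 × 0.05 = 0.024
  Sp. nigra: 0.085 × 0.16 = 0.0136
  Sp. viridis: 0.012 × 0.356 = 0.004272
  Sp. caerulea: 0.024 × 0.11 = 0.00264
Total = 0.044512.
Largest term belongs to Sp. alba, so Sp. alba is most probable.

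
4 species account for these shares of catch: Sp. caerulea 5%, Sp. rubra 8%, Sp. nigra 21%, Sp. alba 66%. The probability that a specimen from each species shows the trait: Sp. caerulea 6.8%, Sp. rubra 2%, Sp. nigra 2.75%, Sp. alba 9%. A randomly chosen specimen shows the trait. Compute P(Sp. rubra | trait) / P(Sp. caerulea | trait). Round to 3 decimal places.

Compute prior × likelihood for every hypothesis:
  Sp. caerulea: 0.05 × 0.068 = 0.0034
  Sp. rubra: 0.08 × 0.02 = 0.0016
  Sp. nigra: 0.21 × 0.0275 = 0.005775
  Sp. alba: 0.66 × 0.09 = 0.0594
Sum = 0.070175.
The ratio is 0.0016 / 0.0034 (the normalizer cancels) = 0.471.

0.471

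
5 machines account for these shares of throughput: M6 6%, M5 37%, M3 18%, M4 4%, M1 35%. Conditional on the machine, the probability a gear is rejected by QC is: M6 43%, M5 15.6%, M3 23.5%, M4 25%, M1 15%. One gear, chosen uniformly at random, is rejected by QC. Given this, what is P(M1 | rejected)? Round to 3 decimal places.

0.279

By Bayes' rule, posterior ∝ prior × likelihood:
  M6: 0.06 × 0.43 = 0.0258
  M5: 0.37 × 0.156 = 0.05772
  M3: 0.18 × 0.235 = 0.0423
  M4: 0.04 × 0.25 = 0.01
  M1: 0.35 × 0.15 = 0.0525
Total = 0.18832.
P(M1 | evidence) = 0.0525 / 0.18832 ≈ 0.279.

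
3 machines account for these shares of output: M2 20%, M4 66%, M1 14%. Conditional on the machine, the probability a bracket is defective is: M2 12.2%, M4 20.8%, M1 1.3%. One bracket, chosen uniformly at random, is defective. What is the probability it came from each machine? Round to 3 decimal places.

M2 0.149, M4 0.840, M1 0.011

Unnormalized posteriors (prior × likelihood):
  M2: 0.2 × 0.122 = 0.0244
  M4: 0.66 × 0.208 = 0.13728
  M1: 0.14 × 0.013 = 0.00182
Total = 0.1635.
P(M2 | defective) = 0.0244/0.1635 ≈ 0.149
P(M4 | defective) = 0.13728/0.1635 ≈ 0.840
P(M1 | defective) = 0.00182/0.1635 ≈ 0.011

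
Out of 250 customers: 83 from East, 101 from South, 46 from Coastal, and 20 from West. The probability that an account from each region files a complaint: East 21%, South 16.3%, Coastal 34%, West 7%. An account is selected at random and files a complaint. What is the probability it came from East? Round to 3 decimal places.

Compute prior × likelihood for every hypothesis:
  East: 0.332 × 0.21 = 0.06972
  South: 0.404 × 0.163 = 0.065852
  Coastal: 0.184 × 0.34 = 0.06256
  West: 0.08 × 0.07 = 0.0056
Total = 0.203732.
P(East | evidence) = 0.06972 / 0.203732 ≈ 0.342.

0.342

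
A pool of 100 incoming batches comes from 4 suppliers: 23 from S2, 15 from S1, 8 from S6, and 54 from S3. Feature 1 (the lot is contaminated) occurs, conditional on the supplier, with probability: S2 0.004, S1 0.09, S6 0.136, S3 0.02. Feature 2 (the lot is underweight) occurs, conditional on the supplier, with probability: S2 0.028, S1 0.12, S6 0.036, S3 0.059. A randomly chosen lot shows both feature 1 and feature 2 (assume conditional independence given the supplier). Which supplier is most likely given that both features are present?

S1

Unnormalized posteriors (prior × likelihood):
  S2: 0.23 × 0.004 × 0.028 = 0.00002576
  S1: 0.15 × 0.09 × 0.12 = 0.00162
  S6: 0.08 × 0.136 × 0.036 = 0.00039168
  S3: 0.54 × 0.02 × 0.059 = 0.0006372
Sum = 0.00267464.
Largest term belongs to S1, so S1 is most probable.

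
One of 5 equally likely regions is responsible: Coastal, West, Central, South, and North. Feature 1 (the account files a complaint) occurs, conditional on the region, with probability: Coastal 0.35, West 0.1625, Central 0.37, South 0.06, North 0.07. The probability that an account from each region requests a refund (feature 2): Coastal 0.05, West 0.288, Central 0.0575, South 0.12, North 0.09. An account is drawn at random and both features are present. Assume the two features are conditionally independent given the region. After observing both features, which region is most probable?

West

With a uniform prior (1/5 each), posterior ∝ likelihood:
  Coastal: 0.35 × 0.05 = 0.0175
  West: 0.1625 × 0.288 = 0.0468
  Central: 0.37 × 0.0575 = 0.021275
  South: 0.06 × 0.12 = 0.0072
  North: 0.07 × 0.09 = 0.0063
Total = 0.099075.
Largest term belongs to West, so West is most probable.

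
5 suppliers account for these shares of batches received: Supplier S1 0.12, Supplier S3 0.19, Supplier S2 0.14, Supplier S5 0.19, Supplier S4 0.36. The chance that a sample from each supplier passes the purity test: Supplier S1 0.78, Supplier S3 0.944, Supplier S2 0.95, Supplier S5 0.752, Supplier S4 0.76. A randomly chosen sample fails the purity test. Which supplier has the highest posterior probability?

Supplier S4

Taking complements, P(off-spec | each) = Supplier S1 0.22, Supplier S3 0.056, Supplier S2 0.05, Supplier S5 0.248, Supplier S4 0.24.
Unnormalized posteriors (prior × likelihood):
  Supplier S1: 0.12 × 0.22 = 0.0264
  Supplier S3: 0.19 × 0.056 = 0.01064
  Supplier S2: 0.14 × 0.05 = 0.007
  Supplier S5: 0.19 × 0.248 = 0.04712
  Supplier S4: 0.36 × 0.24 = 0.0864
Total = 0.17756.
Largest term belongs to Supplier S4, so Supplier S4 is most probable.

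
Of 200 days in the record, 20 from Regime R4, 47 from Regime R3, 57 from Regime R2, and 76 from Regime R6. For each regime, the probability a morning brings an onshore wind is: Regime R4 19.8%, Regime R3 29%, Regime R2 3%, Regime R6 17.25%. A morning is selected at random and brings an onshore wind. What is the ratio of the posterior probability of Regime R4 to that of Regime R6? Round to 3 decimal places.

Compute prior × likelihood for every hypothesis:
  Regime R4: 0.1 × 0.198 = 0.0198
  Regime R3: 0.235 × 0.29 = 0.06815
  Regime R2: 0.285 × 0.03 = 0.00855
  Regime R6: 0.38 × 0.1725 = 0.06555
Sum = 0.16205.
The ratio is 0.0198 / 0.06555 (the normalizer cancels) = 0.302.

0.302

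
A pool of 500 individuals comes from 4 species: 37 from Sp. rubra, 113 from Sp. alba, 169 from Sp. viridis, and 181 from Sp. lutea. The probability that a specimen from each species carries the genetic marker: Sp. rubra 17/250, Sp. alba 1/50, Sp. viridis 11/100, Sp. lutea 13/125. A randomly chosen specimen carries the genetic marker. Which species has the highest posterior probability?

Sp. lutea

By Bayes' rule, posterior ∝ prior × likelihood:
  Sp. rubra: 0.074 × 0.068 = 0.005032
  Sp. alba: 0.226 × 0.02 = 0.00452
  Sp. viridis: 0.338 × 0.11 = 0.03718
  Sp. lutea: 0.362 × 0.104 = 0.037648
Sum = 0.08438.
Largest term belongs to Sp. lutea, so Sp. lutea is most probable.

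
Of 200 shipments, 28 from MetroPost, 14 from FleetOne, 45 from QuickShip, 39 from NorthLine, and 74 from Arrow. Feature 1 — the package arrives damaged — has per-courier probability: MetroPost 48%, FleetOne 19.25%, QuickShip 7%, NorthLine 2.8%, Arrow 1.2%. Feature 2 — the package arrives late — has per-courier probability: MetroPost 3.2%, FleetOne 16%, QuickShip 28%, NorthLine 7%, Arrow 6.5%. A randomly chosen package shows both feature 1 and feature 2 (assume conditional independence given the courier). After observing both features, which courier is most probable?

QuickShip

Compute prior × likelihood for every hypothesis:
  MetroPost: 0.14 × 0.48 × 0.032 = 0.0021504
  FleetOne: 0.07 × 0.1925 × 0.16 = 0.002156
  QuickShip: 0.225 × 0.07 × 0.28 = 0.00441
  NorthLine: 0.195 × 0.028 × 0.07 = 0.0003822
  Arrow: 0.37 × 0.012 × 0.065 = 0.0002886
Normalizing constant = 0.0093872.
Largest term belongs to QuickShip, so QuickShip is most probable.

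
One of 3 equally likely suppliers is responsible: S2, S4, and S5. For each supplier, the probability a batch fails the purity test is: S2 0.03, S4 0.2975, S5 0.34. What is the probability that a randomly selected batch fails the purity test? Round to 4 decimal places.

0.2225

With a uniform prior (1/3 each), posterior ∝ likelihood:
  S2: 0.03
  S4: 0.2975
  S5: 0.34
P(off-spec) = (1/3) × (0.03 + 0.2975 + 0.34) = 0.6675/3 ≈ 0.2225.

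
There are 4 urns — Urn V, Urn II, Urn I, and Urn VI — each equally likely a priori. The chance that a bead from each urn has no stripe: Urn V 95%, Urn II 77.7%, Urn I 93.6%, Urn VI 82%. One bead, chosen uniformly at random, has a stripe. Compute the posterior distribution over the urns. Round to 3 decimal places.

Taking complements, P(striped | each) = Urn V 0.05, Urn II 0.223, Urn I 0.064, Urn VI 0.18.
With a uniform prior (1/4 each), posterior ∝ likelihood:
  Urn V: 0.05
  Urn II: 0.223
  Urn I: 0.064
  Urn VI: 0.18
Total = 0.517.
P(Urn V | striped) = 0.05/0.517 ≈ 0.097
P(Urn II | striped) = 0.223/0.517 ≈ 0.431
P(Urn I | striped) = 0.064/0.517 ≈ 0.124
P(Urn VI | striped) = 0.18/0.517 ≈ 0.348

Urn V 0.097, Urn II 0.431, Urn I 0.124, Urn VI 0.348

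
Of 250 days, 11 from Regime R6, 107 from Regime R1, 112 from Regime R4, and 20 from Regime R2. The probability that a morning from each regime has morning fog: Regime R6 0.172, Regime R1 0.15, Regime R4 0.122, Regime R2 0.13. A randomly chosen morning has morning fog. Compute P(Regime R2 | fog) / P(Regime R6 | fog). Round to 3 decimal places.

Prior × likelihood for each hypothesis:
  Regime R6: 0.044 × 0.172 = 0.007568
  Regime R1: 0.428 × 0.15 = 0.0642
  Regime R4: 0.448 × 0.122 = 0.054656
  Regime R2: 0.08 × 0.13 = 0.0104
Sum = 0.136824.
The ratio is 0.0104 / 0.007568 (the normalizer cancels) = 1.374.

1.374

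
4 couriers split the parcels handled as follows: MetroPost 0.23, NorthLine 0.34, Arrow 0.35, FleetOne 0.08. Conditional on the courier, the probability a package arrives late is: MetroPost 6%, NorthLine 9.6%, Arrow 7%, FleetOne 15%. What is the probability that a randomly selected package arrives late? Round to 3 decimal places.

0.083

Unnormalized posteriors (prior × likelihood):
  MetroPost: 0.23 × 0.06 = 0.0138
  NorthLine: 0.34 × 0.096 = 0.03264
  Arrow: 0.35 × 0.07 = 0.0245
  FleetOne: 0.08 × 0.15 = 0.012
P(late) = 0.0138 + 0.03264 + 0.0245 + 0.012 = 0.08294 → 0.083.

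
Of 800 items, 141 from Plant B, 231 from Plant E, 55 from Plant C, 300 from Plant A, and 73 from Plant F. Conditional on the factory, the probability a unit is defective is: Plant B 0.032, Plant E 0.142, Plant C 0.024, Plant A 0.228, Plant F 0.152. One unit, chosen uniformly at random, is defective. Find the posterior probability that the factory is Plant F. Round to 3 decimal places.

0.094

By Bayes' rule, posterior ∝ prior × likelihood:
  Plant B: 0.17625 × 0.032 = 0.00564
  Plant E: 0.28875 × 0.142 = 0.0410025
  Plant C: 0.06875 × 0.024 = 0.00165
  Plant A: 0.375 × 0.228 = 0.0855
  Plant F: 0.09125 × 0.152 = 0.01387
Total = 0.1476625.
P(Plant F | evidence) = 0.01387 / 0.1476625 ≈ 0.094.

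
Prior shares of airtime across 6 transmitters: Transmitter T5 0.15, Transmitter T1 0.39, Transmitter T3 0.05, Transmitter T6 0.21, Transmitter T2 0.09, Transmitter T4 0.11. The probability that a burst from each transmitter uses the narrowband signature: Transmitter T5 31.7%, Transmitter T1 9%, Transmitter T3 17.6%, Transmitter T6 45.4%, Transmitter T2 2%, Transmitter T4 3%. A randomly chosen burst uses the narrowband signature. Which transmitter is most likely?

Transmitter T6

By Bayes' rule, posterior ∝ prior × likelihood:
  Transmitter T5: 0.15 × 0.317 = 0.04755
  Transmitter T1: 0.39 × 0.09 = 0.0351
  Transmitter T3: 0.05 × 0.176 = 0.0088
  Transmitter T6: 0.21 × 0.454 = 0.09534
  Transmitter T2: 0.09 × 0.02 = 0.0018
  Transmitter T4: 0.11 × 0.03 = 0.0033
Sum = 0.19189.
Largest term belongs to Transmitter T6, so Transmitter T6 is most probable.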